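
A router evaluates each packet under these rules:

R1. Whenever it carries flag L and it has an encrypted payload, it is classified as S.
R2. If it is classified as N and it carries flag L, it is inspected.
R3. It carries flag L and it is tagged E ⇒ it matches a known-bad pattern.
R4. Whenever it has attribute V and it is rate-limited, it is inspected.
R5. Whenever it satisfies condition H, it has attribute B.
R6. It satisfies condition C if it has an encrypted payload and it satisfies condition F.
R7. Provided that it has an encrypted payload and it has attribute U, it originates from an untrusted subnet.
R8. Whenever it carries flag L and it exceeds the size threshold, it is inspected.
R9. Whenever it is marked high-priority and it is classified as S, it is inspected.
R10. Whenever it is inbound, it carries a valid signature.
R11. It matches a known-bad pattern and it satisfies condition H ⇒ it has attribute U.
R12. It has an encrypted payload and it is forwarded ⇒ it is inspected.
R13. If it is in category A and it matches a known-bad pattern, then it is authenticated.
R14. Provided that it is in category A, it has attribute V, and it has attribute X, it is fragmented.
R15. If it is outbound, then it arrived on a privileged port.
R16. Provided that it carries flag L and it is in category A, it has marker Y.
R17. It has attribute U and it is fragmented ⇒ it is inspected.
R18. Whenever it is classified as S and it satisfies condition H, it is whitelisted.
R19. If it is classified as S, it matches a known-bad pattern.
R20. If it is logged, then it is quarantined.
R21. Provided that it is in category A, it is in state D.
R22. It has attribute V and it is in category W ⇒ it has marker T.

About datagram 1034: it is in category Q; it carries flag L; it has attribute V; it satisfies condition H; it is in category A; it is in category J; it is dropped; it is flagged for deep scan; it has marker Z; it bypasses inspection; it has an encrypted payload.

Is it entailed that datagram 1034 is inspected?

No

Forward chaining from the given facts derives: is classified as S, has attribute B, has marker Y, is whitelisted, matches a known-bad pattern, is in state D, has attribute U, is authenticated, originates from an untrusted subnet.
Rules concluding "it is inspected": R2 needs "it is classified as N"; R4 needs "it is rate-limited"; R8 needs "it exceeds the size threshold"; R9 needs "it is marked high-priority"; R12 needs "it is forwarded"; R17 needs "it is fragmented" — none of these are established.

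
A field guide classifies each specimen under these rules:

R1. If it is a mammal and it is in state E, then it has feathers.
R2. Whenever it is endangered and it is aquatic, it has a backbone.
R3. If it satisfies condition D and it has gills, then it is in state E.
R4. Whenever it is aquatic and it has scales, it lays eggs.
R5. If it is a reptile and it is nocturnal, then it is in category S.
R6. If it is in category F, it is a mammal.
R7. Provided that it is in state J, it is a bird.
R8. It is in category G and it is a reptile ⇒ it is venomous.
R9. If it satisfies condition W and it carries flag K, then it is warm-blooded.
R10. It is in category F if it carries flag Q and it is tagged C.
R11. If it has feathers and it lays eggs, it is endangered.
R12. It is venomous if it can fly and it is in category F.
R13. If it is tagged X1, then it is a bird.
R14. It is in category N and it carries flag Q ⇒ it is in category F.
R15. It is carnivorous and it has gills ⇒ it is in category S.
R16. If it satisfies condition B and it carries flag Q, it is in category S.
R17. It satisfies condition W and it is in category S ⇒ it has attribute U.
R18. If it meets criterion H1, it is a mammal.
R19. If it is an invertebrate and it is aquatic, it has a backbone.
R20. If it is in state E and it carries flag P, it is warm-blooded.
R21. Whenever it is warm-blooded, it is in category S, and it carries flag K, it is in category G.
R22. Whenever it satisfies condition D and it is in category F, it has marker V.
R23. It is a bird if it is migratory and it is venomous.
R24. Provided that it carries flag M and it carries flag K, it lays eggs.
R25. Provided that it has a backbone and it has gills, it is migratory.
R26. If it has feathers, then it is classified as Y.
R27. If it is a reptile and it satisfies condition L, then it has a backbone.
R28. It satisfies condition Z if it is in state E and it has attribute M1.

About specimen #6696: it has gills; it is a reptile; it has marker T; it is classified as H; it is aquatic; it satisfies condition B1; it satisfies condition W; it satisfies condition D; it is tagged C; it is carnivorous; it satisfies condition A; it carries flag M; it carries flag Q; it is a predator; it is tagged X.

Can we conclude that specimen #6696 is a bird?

Forward chaining from the given facts derives: is in state E, is in category F, is in category S, has attribute U, has marker V, is a mammal, has feathers, is classified as Y.
Rules concluding "it is a bird": R7 needs "it is in state J"; R13 needs "it is tagged X1"; R23 needs "it is migratory" — none of these are established.

No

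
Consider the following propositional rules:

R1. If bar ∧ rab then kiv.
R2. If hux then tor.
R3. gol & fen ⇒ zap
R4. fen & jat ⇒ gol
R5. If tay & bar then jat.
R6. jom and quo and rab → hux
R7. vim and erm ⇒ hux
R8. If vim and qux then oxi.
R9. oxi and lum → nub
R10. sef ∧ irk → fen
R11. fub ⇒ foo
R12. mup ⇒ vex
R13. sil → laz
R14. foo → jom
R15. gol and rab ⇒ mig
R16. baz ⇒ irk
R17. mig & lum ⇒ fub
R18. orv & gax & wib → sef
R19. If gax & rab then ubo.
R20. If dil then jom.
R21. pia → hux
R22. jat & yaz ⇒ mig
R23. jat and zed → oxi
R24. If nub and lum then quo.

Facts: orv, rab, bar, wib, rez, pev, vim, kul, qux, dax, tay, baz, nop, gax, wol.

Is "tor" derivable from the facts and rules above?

Forward chaining from the given facts derives: kiv, jat, oxi, irk, sef, ubo, fen, gol, mig, zap.
The only rule concluding tor is R2, which needs hux; that is never established.

No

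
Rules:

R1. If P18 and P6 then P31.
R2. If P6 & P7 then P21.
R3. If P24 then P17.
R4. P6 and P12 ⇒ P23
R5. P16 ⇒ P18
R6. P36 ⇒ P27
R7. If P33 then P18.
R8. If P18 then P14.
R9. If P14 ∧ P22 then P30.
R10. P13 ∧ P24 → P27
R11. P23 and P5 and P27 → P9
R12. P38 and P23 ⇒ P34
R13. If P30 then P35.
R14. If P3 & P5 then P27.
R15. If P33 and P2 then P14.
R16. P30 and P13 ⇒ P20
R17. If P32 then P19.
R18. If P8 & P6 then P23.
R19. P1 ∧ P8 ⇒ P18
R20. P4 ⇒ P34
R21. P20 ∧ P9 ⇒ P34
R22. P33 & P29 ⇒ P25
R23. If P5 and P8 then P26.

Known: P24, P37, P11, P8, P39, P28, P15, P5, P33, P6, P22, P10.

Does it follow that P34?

No

Forward chaining from the given facts derives: P17, P18, P14, P30, P35, P23, P26, P31.
Rules concluding P34: R12 needs P38; R20 needs P4; R21 needs P20 — none of these are established.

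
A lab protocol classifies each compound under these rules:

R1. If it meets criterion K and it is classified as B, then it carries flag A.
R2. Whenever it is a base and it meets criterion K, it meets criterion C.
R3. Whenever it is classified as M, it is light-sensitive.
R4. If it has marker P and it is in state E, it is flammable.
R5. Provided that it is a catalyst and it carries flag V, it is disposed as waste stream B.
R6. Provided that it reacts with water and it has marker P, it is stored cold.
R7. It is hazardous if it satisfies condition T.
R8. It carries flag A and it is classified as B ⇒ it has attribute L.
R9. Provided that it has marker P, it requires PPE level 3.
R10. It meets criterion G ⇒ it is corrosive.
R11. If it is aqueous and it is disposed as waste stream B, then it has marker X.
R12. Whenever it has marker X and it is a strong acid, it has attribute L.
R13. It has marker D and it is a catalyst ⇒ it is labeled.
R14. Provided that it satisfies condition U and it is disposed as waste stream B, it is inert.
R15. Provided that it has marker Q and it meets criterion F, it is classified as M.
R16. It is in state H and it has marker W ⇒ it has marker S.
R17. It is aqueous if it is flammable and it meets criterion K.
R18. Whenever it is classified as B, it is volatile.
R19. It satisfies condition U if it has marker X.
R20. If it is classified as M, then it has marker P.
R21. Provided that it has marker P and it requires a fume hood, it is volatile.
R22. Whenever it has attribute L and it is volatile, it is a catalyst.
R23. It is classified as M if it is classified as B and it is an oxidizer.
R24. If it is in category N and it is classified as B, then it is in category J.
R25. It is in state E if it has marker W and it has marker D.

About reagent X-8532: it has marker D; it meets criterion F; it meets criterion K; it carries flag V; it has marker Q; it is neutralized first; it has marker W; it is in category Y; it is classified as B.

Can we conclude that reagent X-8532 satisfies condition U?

Yes

By R1 (it meets criterion K, it is classified as B): it carries flag A.
By R8 (it carries flag A, it is classified as B): it has attribute L.
By R15 (it has marker Q, it meets criterion F): it is classified as M.
By R18 (it is classified as B): it is volatile.
By R20 (it is classified as M): it has marker P.
By R22 (it has attribute L, it is volatile): it is a catalyst.
By R25 (it has marker W, it has marker D): it is in state E.
By R4 (it has marker P, it is in state E): it is flammable.
By R5 (it is a catalyst, it carries flag V): it is disposed as waste stream B.
By R17 (it is flammable, it meets criterion K): it is aqueous.
By R11 (it is aqueous, it is disposed as waste stream B): it has marker X.
By R19 (it has marker X): it satisfies condition U.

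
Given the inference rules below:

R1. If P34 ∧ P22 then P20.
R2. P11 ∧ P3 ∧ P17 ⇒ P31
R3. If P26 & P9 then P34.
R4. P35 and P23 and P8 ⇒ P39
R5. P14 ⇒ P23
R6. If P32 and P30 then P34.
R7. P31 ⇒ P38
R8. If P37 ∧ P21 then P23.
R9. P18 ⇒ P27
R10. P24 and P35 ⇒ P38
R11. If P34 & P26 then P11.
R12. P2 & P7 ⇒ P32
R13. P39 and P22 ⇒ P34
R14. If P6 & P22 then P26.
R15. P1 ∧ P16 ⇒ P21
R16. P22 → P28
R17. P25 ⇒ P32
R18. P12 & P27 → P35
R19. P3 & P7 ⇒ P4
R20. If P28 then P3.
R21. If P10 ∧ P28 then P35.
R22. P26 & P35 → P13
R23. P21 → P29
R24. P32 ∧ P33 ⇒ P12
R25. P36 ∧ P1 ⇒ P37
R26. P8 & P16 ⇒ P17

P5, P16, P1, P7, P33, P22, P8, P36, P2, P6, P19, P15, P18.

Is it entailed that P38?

P27  (by R9: P18)
P32  (by R12: P2, P7)
P26  (by R14: P6, P22)
P21  (by R15: P1, P16)
P28  (by R16: P22)
P3  (by R20: P28)
P12  (by R24: P32, P33)
P37  (by R25: P36, P1)
P17  (by R26: P8, P16)
P23  (by R8: P37, P21)
P35  (by R18: P12, P27)
P39  (by R4: P35, P23, P8)
P34  (by R13: P39, P22)
P11  (by R11: P34, P26)
P31  (by R2: P11, P3, P17)
P38  (by R7: P31)

Yes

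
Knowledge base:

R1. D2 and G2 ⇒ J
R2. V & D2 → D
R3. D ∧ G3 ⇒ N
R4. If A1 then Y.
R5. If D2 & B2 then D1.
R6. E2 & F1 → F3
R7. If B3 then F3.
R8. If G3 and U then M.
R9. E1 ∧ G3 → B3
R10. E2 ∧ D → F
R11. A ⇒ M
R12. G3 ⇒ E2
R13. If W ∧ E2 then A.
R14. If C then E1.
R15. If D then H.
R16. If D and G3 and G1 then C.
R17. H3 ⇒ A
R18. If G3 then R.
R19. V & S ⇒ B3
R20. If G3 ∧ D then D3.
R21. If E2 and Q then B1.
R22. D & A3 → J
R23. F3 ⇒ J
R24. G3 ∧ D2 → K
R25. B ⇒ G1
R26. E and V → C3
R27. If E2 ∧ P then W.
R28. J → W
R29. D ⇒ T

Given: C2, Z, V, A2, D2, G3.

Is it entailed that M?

No

Forward chaining from the given facts derives: D, N, E2, H, R, D3, K, T, F.
Rules concluding M: R8 needs U; R11 needs A — none of these are established.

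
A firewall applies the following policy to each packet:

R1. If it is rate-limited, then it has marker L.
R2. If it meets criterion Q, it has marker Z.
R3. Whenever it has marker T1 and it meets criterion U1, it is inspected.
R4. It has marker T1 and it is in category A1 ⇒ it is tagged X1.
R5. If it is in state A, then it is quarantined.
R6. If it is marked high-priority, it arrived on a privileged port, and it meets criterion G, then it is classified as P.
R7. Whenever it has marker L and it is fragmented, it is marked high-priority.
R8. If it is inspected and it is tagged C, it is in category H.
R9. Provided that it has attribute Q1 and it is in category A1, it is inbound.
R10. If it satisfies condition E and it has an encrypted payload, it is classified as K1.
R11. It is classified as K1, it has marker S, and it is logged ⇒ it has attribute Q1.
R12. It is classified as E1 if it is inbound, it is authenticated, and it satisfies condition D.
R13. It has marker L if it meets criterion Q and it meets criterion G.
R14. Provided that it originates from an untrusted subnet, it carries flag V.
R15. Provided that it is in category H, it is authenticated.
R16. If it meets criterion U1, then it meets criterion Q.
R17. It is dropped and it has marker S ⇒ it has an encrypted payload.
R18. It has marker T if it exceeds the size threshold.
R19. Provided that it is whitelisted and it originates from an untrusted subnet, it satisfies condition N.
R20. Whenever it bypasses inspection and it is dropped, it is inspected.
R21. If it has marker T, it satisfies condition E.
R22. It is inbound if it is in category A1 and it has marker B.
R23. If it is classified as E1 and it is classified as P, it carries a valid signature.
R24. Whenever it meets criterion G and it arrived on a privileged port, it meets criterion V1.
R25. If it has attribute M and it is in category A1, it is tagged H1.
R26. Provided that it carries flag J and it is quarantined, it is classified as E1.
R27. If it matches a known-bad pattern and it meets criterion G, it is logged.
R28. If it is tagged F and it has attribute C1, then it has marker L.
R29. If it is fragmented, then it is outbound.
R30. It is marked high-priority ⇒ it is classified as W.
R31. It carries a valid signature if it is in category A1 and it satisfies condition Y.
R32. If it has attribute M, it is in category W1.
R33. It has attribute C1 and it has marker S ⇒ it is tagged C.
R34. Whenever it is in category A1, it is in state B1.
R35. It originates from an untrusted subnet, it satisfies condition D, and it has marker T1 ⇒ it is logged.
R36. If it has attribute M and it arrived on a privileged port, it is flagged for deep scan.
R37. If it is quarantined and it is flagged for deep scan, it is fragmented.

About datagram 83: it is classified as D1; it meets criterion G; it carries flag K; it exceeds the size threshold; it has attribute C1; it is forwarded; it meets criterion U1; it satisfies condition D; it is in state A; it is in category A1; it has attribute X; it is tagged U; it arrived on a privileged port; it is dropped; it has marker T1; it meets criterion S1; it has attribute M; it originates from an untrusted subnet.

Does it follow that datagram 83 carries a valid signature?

No

Forward chaining from the given facts derives: is inspected, is tagged X1, is quarantined, carries flag V, meets criterion Q, has marker T, satisfies condition E, meets criterion V1, is tagged H1, is in category W1, is in state B1, is logged, is flagged for deep scan, is fragmented, has marker Z, has marker L, is outbound, is marked high-priority, is classified as W, is classified as P.
Rules concluding "it carries a valid signature": R23 needs "it is classified as E1"; R31 needs "it satisfies condition Y" — none of these are established.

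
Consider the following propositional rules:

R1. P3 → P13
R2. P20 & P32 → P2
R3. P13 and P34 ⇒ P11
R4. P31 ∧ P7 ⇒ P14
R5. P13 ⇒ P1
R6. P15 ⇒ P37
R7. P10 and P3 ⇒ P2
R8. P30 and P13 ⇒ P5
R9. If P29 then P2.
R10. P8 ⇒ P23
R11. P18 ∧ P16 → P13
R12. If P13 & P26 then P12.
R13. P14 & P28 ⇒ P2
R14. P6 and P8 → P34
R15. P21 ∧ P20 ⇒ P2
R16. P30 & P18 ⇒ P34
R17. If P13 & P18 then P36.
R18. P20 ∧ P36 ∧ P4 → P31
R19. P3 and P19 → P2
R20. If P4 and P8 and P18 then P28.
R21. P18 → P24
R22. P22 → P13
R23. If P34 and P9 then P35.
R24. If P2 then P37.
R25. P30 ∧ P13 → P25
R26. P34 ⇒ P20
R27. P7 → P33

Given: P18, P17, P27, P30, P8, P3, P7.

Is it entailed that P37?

No

Forward chaining from the given facts derives: P13, P1, P5, P23, P34, P36, P24, P25, P20, P33, P11.
Rules concluding P37: R6 needs P15; R24 needs P2 — none of these are established.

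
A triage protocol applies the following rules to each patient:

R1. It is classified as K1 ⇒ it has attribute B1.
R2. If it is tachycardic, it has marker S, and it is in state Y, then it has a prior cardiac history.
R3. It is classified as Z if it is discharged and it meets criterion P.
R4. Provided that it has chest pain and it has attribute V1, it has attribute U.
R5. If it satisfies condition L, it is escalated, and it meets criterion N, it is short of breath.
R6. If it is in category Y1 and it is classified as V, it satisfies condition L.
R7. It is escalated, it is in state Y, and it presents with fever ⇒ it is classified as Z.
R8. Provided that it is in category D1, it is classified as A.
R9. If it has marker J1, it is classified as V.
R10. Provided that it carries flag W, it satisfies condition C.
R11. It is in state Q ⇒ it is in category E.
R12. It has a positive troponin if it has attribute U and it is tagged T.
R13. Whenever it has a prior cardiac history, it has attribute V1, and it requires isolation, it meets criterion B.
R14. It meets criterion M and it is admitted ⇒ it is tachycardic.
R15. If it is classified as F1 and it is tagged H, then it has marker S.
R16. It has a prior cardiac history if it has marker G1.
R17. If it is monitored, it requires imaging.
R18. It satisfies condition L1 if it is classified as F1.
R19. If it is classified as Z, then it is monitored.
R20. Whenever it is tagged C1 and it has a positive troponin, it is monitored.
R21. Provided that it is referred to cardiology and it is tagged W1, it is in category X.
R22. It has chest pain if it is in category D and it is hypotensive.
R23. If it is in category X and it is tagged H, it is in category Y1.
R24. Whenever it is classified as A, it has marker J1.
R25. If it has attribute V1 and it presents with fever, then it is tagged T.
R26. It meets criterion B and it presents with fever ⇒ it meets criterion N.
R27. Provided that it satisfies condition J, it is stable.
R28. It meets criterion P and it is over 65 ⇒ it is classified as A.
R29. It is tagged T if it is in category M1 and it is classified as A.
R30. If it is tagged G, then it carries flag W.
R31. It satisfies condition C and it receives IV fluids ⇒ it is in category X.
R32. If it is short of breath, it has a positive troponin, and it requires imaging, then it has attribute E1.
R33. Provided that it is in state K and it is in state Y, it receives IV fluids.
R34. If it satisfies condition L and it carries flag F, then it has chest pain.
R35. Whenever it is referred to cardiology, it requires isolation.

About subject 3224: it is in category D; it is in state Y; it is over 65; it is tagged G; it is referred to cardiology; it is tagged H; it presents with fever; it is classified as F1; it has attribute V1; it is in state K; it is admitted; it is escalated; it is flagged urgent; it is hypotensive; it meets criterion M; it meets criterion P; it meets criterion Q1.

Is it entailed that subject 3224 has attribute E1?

By R7 (it is escalated, it is in state Y, it presents with fever): it is classified as Z.
By R14 (it meets criterion M, it is admitted): it is tachycardic.
By R15 (it is classified as F1, it is tagged H): it has marker S.
By R19 (it is classified as Z): it is monitored.
By R22 (it is in category D, it is hypotensive): it has chest pain.
By R25 (it has attribute V1, it presents with fever): it is tagged T.
By R28 (it meets criterion P, it is over 65): it is classified as A.
By R30 (it is tagged G): it carries flag W.
By R33 (it is in state K, it is in state Y): it receives IV fluids.
By R35 (it is referred to cardiology): it requires isolation.
By R2 (it is tachycardic, it has marker S, it is in state Y): it has a prior cardiac history.
By R4 (it has chest pain, it has attribute V1): it has attribute U.
By R10 (it carries flag W): it satisfies condition C.
By R12 (it has attribute U, it is tagged T): it has a positive troponin.
By R13 (it has a prior cardiac history, it has attribute V1, it requires isolation): it meets criterion B.
By R17 (it is monitored): it requires imaging.
By R24 (it is classified as A): it has marker J1.
By R26 (it meets criterion B, it presents with fever): it meets criterion N.
By R31 (it satisfies condition C, it receives IV fluids): it is in category X.
By R9 (it has marker J1): it is classified as V.
By R23 (it is in category X, it is tagged H): it is in category Y1.
By R6 (it is in category Y1, it is classified as V): it satisfies condition L.
By R5 (it satisfies condition L, it is escalated, it meets criterion N): it is short of breath.
By R32 (it is short of breath, it has a positive troponin, it requires imaging): it has attribute E1.

Yes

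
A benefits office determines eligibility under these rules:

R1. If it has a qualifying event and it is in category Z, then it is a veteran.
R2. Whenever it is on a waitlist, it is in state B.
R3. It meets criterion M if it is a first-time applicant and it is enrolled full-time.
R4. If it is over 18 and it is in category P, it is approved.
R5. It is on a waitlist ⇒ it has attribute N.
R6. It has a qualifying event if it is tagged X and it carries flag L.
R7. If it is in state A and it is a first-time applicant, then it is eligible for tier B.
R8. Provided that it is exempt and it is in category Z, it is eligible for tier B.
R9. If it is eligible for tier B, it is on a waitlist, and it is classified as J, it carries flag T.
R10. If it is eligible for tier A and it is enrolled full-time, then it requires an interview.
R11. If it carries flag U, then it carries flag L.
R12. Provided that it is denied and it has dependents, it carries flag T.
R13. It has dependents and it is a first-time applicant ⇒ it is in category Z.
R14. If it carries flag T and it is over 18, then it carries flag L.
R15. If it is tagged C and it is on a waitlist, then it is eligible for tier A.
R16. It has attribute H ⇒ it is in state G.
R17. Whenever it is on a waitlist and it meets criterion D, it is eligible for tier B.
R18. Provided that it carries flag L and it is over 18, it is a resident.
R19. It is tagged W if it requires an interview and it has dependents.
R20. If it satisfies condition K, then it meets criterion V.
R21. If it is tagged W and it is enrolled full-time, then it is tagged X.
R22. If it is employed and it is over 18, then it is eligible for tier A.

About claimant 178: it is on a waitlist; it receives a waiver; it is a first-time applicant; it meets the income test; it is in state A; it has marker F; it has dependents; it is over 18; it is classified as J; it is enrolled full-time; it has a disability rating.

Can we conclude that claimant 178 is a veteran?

Forward chaining from the given facts derives: is in state B, meets criterion M, has attribute N, is eligible for tier B, carries flag T, is in category Z, carries flag L, is a resident.
The only rule concluding "it is a veteran" is R1, which needs "it has a qualifying event"; that is never established.

No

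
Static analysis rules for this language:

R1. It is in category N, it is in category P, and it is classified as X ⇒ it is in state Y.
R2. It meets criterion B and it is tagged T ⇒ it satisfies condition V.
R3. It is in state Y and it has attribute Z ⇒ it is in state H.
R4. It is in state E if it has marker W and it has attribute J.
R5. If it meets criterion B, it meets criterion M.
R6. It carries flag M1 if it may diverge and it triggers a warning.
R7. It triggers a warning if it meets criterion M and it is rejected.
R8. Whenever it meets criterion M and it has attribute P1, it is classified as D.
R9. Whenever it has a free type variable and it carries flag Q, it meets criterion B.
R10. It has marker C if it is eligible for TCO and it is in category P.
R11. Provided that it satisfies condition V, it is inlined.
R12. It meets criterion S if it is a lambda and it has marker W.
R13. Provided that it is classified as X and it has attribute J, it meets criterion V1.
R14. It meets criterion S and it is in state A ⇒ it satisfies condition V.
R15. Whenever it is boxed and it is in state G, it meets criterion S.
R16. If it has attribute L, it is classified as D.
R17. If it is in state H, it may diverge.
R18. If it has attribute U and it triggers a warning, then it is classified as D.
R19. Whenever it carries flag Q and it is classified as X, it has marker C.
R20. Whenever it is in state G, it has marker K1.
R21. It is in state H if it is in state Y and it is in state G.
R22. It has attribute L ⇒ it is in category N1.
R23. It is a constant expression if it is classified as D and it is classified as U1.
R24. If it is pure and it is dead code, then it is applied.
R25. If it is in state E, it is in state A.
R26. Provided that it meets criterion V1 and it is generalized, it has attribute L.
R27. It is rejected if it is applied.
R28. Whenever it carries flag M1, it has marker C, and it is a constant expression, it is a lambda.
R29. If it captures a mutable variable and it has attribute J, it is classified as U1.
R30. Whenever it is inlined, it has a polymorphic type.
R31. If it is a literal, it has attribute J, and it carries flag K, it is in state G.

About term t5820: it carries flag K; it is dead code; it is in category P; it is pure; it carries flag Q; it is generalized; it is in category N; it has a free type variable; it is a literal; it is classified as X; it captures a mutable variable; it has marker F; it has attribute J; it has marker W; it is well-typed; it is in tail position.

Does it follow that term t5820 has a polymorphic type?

By R1 (it is in category N, it is in category P, it is classified as X): it is in state Y.
By R4 (it has marker W, it has attribute J): it is in state E.
By R9 (it has a free type variable, it carries flag Q): it meets criterion B.
By R13 (it is classified as X, it has attribute J): it meets criterion V1.
By R19 (it carries flag Q, it is classified as X): it has marker C.
By R24 (it is pure, it is dead code): it is applied.
By R25 (it is in state E): it is in state A.
By R26 (it meets criterion V1, it is generalized): it has attribute L.
By R27 (it is applied): it is rejected.
By R29 (it captures a mutable variable, it has attribute J): it is classified as U1.
By R31 (it is a literal, it has attribute J, it carries flag K): it is in state G.
By R5 (it meets criterion B): it meets criterion M.
By R7 (it meets criterion M, it is rejected): it triggers a warning.
By R16 (it has attribute L): it is classified as D.
By R21 (it is in state Y, it is in state G): it is in state H.
By R23 (it is classified as D, it is classified as U1): it is a constant expression.
By R17 (it is in state H): it may diverge.
By R6 (it may diverge, it triggers a warning): it carries flag M1.
By R28 (it carries flag M1, it has marker C, it is a constant expression): it is a lambda.
By R12 (it is a lambda, it has marker W): it meets criterion S.
By R14 (it meets criterion S, it is in state A): it satisfies condition V.
By R11 (it satisfies condition V): it is inlined.
By R30 (it is inlined): it has a polymorphic type.

Yes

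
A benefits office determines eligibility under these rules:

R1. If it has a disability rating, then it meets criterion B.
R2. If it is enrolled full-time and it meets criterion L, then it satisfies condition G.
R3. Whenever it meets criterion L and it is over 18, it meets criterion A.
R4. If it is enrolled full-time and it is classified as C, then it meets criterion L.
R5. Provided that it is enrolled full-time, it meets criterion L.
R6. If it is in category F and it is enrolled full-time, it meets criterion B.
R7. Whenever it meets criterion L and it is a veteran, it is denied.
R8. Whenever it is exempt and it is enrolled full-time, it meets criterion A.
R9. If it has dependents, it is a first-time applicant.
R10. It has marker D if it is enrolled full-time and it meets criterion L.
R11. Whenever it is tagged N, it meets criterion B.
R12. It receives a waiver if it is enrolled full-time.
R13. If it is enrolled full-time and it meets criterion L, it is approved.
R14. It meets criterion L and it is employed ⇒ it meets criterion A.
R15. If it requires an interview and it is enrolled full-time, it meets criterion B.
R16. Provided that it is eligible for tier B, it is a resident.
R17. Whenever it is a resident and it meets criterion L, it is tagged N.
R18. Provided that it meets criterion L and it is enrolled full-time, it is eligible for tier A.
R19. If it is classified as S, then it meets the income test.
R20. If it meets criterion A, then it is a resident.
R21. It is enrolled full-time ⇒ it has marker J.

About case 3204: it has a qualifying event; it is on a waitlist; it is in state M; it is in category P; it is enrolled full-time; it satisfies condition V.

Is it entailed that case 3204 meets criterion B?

Forward chaining from the given facts derives: meets criterion L, has marker D, receives a waiver, is approved, is eligible for tier A, has marker J, satisfies condition G.
Rules concluding "it meets criterion B": R1 needs "it has a disability rating"; R6 needs "it is in category F"; R11 needs "it is tagged N"; R15 needs "it requires an interview" — none of these are established.

No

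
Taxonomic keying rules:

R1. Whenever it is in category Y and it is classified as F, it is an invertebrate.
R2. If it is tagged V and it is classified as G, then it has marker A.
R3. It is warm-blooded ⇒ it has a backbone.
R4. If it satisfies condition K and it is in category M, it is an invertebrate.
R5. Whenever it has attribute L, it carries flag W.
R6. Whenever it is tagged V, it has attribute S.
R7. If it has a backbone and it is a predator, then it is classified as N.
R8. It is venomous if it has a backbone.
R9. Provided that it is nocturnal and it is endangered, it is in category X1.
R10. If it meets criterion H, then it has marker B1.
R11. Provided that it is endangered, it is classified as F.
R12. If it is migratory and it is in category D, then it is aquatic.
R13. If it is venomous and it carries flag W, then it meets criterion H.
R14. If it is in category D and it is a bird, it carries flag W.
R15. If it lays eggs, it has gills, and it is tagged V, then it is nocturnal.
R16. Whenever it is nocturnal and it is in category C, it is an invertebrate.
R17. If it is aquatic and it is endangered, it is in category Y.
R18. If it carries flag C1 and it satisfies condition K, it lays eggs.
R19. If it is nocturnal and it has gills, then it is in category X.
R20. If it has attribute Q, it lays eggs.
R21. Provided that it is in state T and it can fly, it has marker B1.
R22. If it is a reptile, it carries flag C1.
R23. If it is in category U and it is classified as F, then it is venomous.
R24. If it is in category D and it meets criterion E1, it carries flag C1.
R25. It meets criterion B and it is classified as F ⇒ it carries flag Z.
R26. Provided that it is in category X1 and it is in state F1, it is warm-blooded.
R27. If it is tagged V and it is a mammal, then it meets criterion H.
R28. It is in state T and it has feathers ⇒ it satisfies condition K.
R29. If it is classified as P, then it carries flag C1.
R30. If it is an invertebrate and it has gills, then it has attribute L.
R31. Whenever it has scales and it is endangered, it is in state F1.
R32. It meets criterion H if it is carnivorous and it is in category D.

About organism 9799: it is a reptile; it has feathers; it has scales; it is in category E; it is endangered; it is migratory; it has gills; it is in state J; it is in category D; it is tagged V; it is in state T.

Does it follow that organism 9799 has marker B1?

Yes

By R11 (it is endangered): it is classified as F.
By R12 (it is migratory, it is in category D): it is aquatic.
By R17 (it is aquatic, it is endangered): it is in category Y.
By R22 (it is a reptile): it carries flag C1.
By R28 (it is in state T, it has feathers): it satisfies condition K.
By R31 (it has scales, it is endangered): it is in state F1.
By R1 (it is in category Y, it is classified as F): it is an invertebrate.
By R18 (it carries flag C1, it satisfies condition K): it lays eggs.
By R30 (it is an invertebrate, it has gills): it has attribute L.
By R5 (it has attribute L): it carries flag W.
By R15 (it lays eggs, it has gills, it is tagged V): it is nocturnal.
By R9 (it is nocturnal, it is endangered): it is in category X1.
By R26 (it is in category X1, it is in state F1): it is warm-blooded.
By R3 (it is warm-blooded): it has a backbone.
By R8 (it has a backbone): it is venomous.
By R13 (it is venomous, it carries flag W): it meets criterion H.
By R10 (it meets criterion H): it has marker B1.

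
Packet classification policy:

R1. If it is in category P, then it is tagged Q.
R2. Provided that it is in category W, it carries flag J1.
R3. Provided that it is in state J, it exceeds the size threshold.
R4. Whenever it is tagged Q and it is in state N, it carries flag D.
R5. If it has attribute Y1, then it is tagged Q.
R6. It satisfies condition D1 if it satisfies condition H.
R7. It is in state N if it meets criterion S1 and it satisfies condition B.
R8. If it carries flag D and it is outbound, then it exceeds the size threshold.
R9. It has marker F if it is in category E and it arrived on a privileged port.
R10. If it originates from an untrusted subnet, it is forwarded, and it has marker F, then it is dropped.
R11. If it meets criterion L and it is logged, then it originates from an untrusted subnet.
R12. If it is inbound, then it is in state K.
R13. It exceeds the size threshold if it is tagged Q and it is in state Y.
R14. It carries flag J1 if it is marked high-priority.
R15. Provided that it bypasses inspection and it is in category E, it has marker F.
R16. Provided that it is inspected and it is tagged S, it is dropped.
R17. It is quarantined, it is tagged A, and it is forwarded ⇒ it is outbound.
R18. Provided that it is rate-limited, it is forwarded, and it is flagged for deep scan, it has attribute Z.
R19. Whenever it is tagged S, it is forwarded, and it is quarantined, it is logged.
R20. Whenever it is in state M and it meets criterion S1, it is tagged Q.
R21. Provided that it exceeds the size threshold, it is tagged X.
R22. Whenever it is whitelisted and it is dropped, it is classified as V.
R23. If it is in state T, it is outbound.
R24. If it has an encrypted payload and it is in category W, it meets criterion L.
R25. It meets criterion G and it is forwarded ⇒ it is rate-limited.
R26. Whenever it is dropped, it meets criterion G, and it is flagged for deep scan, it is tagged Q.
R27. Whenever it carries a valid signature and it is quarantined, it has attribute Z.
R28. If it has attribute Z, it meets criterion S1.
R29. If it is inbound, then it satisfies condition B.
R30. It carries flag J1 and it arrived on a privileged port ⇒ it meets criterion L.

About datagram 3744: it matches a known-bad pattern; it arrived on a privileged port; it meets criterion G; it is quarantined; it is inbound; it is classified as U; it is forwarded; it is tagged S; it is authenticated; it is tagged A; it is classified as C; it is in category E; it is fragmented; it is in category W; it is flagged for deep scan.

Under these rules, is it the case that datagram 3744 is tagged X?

By R2 (it is in category W): it carries flag J1.
By R9 (it is in category E, it arrived on a privileged port): it has marker F.
By R17 (it is quarantined, it is tagged A, it is forwarded): it is outbound.
By R19 (it is tagged S, it is forwarded, it is quarantined): it is logged.
By R25 (it meets criterion G, it is forwarded): it is rate-limited.
By R29 (it is inbound): it satisfies condition B.
By R30 (it carries flag J1, it arrived on a privileged port): it meets criterion L.
By R11 (it meets criterion L, it is logged): it originates from an untrusted subnet.
By R18 (it is rate-limited, it is forwarded, it is flagged for deep scan): it has attribute Z.
By R28 (it has attribute Z): it meets criterion S1.
By R7 (it meets criterion S1, it satisfies condition B): it is in state N.
By R10 (it originates from an untrusted subnet, it is forwarded, it has marker F): it is dropped.
By R26 (it is dropped, it meets criterion G, it is flagged for deep scan): it is tagged Q.
By R4 (it is tagged Q, it is in state N): it carries flag D.
By R8 (it carries flag D, it is outbound): it exceeds the size threshold.
By R21 (it exceeds the size threshold): it is tagged X.

Yes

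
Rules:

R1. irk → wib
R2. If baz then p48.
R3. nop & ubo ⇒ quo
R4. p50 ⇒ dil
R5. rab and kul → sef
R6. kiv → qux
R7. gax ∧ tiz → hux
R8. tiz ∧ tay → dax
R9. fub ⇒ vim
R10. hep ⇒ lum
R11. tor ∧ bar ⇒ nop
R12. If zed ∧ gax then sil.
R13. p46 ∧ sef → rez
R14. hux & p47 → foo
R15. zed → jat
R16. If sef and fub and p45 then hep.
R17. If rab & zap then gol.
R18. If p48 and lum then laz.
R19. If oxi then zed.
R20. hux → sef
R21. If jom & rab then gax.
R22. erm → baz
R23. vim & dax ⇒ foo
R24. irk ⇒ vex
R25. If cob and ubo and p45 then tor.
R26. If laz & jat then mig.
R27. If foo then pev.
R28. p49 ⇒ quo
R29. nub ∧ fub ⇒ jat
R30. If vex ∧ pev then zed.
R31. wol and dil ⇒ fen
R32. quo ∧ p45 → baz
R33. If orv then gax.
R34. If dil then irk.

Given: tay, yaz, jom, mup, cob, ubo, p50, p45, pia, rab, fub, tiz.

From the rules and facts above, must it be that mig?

Forward chaining from the given facts derives: dil, dax, vim, gax, foo, tor, pev, irk, wib, hux, sef, vex, zed, sil, jat, hep, lum.
The only rule concluding mig is R26, which needs laz; that is never established.

No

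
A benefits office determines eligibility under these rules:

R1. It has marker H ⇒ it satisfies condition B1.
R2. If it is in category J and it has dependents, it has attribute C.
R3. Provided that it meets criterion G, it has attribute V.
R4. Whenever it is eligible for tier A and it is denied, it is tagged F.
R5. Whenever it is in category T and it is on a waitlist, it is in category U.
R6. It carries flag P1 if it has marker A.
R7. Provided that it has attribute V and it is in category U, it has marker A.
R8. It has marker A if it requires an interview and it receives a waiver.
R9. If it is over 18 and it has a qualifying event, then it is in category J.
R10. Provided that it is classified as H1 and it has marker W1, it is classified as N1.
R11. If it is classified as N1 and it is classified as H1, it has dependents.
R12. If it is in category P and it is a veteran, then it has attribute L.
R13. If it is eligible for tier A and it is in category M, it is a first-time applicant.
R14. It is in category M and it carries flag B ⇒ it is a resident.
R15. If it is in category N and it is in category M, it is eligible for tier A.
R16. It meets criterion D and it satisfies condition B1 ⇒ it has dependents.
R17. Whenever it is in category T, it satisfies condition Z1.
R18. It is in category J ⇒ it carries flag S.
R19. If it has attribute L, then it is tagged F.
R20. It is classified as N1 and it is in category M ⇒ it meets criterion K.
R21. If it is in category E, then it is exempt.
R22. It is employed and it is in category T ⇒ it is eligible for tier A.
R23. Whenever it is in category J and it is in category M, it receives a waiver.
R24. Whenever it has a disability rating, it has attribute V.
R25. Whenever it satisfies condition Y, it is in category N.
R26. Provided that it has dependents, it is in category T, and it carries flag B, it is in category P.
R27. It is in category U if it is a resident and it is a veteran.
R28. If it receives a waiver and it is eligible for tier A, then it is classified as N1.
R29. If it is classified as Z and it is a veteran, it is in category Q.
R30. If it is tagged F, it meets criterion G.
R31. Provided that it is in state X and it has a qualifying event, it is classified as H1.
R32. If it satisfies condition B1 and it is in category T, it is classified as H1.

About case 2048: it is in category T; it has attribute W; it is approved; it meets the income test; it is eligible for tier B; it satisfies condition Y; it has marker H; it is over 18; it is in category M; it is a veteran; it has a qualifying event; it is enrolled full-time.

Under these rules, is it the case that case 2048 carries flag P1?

Forward chaining from the given facts derives: satisfies condition B1, is in category J, satisfies condition Z1, carries flag S, receives a waiver, is in category N, is classified as H1, is eligible for tier A, is classified as N1, has dependents, is a first-time applicant, meets criterion K, has attribute C.
The only rule concluding "it carries flag P1" is R6, which needs "it has marker A"; that is never established.

No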